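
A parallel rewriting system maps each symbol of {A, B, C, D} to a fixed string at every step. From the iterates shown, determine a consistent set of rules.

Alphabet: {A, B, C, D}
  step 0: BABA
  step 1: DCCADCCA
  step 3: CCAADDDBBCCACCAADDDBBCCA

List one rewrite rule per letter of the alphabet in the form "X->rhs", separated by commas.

  step 0 ⇒ step 1: BABA ⇒ D·CCA·D·CCA
    A ↦ CCA
    B ↦ D
    C ↦ B  (constrained at step 1)
    D ↦ AD  (constrained at step 1)

A->CCA, B->D, C->B, D->AD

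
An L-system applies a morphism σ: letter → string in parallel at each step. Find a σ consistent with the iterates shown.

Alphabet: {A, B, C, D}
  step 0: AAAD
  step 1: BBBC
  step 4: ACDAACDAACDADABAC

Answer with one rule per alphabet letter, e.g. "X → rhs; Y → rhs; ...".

  step 0 ⇒ step 1: AAAD ⇒ B·B·B·C
    A ↦ B
    D ↦ C
    B ↦ DA  (constrained at step 1)
    C ↦ AC  (constrained at step 1)

A->B, B->DA, C->AC, D->C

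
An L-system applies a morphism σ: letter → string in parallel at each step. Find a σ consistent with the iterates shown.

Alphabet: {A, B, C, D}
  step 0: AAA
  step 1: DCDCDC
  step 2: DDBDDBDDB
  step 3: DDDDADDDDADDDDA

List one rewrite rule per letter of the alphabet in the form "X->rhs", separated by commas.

A->DC, B->A, C->B, D->DD

  step 2 ⇒ step 3: DDBDDBDDB ⇒ DD·DD·A·DD·DD·A·DD·DD·A
    B ↦ A
    D ↦ DD
  step 0 ⇒ step 1: AAA ⇒ DC·DC·DC
    A ↦ DC
  step 1 ⇒ step 2: DCDCDC ⇒ DD·B·DD·B·DD·B
    C ↦ B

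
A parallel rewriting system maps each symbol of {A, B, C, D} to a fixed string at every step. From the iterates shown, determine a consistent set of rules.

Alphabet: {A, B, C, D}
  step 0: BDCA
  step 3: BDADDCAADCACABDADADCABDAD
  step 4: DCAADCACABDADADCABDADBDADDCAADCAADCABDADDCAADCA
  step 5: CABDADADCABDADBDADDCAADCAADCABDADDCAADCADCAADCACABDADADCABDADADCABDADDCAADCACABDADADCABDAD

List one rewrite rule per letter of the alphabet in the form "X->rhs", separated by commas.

  step 4 ⇒ step 5: DCAADCACABDADADCABDADBDADDCAADCAADCABDADDCAADCA ⇒ CA·BD·AD·AD·CA·BD·AD·BD·AD·D·CA·AD·CA·AD·CA·BD·AD·D·CA·AD·CA·D·CA·AD·CA·CA·BD·AD·AD·CA·BD·AD·AD·CA·BD·AD·D·CA·AD·CA·CA·BD·AD·AD·CA·BD·AD
    A ↦ AD
    B ↦ D
    C ↦ BD
    D ↦ CA

A->AD, B->D, C->BD, D->CA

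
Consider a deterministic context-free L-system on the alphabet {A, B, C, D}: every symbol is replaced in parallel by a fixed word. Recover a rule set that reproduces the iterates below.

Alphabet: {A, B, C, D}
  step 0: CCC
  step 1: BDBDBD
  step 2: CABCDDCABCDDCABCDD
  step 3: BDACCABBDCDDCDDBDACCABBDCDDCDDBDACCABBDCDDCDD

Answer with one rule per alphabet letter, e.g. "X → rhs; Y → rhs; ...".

A->AC, B->CAB, C->BD, D->CDD

  step 2 ⇒ step 3: CABCDDCABCDDCABCDD ⇒ BD·AC·CAB·BD·CDD·CDD·BD·AC·CAB·BD·CDD·CDD·BD·AC·CAB·BD·CDD·CDD
    A ↦ AC
    B ↦ CAB
    C ↦ BD
    D ↦ CDD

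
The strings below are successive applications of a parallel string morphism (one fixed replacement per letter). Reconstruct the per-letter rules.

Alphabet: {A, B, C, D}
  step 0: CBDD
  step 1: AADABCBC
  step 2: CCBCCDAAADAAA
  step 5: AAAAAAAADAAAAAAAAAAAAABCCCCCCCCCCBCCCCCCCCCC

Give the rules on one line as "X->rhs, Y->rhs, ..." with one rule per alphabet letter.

A->C, B->DA, C->AA, D->BC

  step 1 ⇒ step 2: AADABCBC ⇒ C·C·BC·C·DA·AA·DA·AA
    A ↦ C
    B ↦ DA
    C ↦ AA
    D ↦ BC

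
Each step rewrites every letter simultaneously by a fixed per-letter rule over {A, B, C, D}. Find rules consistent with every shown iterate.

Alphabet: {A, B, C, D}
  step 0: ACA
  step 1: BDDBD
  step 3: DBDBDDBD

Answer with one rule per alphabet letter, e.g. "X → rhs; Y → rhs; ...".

  step 0 ⇒ step 1: ACA ⇒ BD·D·BD
    A ↦ BD
    C ↦ D
    B ↦ C  (constrained at step 1)
    D ↦ A  (constrained at step 1)

A->BD, B->C, C->D, D->A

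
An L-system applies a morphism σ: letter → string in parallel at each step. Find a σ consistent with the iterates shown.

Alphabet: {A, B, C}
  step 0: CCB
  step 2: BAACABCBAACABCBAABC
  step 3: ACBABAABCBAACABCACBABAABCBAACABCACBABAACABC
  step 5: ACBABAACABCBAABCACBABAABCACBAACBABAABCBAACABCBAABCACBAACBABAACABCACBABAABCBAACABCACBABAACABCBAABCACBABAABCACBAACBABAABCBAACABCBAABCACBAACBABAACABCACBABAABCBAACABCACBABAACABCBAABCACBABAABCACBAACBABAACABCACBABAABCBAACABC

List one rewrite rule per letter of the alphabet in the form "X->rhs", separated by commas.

A->BA, B->AC, C->ABC

  step 2 ⇒ step 3: BAACABCBAACABCBAABC ⇒ AC·BA·BA·ABC·BA·AC·ABC·AC·BA·BA·ABC·BA·AC·ABC·AC·BA·BA·AC·ABC
    A ↦ BA
    B ↦ AC
    C ↦ ABC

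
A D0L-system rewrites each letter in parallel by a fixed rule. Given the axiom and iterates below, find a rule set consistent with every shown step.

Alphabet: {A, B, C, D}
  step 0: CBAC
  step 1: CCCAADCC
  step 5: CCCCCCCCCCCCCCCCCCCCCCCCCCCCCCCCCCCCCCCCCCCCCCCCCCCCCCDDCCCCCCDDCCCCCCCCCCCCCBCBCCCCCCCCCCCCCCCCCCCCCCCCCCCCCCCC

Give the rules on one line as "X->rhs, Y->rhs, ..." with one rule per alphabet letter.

  step 0 ⇒ step 1: CBAC ⇒ CC·CAA·D·CC
    A ↦ D
    B ↦ CAA
    C ↦ CC
    D ↦ CB  (constrained at step 1)

A->D, B->CAA, C->CC, D->CB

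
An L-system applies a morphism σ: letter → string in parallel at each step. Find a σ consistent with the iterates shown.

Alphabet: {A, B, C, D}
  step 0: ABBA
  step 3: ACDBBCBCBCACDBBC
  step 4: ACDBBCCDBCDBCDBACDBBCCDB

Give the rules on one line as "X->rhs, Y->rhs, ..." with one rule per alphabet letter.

  step 3 ⇒ step 4: ACDBBCBCBCACDBBC ⇒ AC·DB·B·C·C·DB·C·DB·C·DB·AC·DB·B·C·C·DB
    A ↦ AC
    B ↦ C
    C ↦ DB
    D ↦ B

A->AC, B->C, C->DB, D->B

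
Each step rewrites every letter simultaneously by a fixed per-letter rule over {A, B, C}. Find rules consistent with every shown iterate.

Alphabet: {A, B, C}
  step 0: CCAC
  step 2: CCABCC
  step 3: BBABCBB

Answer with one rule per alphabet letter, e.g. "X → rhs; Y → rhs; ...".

  step 2 ⇒ step 3: CCABCC ⇒ B·B·AB·C·B·B
    A ↦ AB
    B ↦ C
    C ↦ B

A->AB, B->C, C->B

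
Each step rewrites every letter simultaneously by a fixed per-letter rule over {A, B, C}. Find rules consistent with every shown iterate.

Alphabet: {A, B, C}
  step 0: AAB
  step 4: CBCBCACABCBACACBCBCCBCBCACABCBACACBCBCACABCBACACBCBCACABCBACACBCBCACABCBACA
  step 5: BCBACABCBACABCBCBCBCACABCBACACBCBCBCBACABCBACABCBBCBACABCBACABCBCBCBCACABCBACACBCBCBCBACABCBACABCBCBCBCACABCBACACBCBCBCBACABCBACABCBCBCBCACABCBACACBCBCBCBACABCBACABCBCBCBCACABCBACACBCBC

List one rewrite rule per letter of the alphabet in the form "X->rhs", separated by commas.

  step 4 ⇒ step 5: CBCBCACABCBACACBCBCCBCBCACABCBACACBCBCACABCBACACBCBCACABCBACACBCBCACABCBACA ⇒ BCB·ACA·BCB·ACA·BCB·C·BCB·C·ACA·BCB·ACA·C·BCB·C·BCB·ACA·BCB·ACA·BCB·BCB·ACA·BCB·ACA·BCB·C·BCB·C·ACA·BCB·ACA·C·BCB·C·BCB·ACA·BCB·ACA·BCB·C·BCB·C·ACA·BCB·ACA·C·BCB·C·BCB·ACA·BCB·ACA·BCB·C·BCB·C·ACA·BCB·ACA·C·BCB·C·BCB·ACA·BCB·ACA·BCB·C·BCB·C·ACA·BCB·ACA·C·BCB·C
    A ↦ C
    B ↦ ACA
    C ↦ BCB

A->C, B->ACA, C->BCB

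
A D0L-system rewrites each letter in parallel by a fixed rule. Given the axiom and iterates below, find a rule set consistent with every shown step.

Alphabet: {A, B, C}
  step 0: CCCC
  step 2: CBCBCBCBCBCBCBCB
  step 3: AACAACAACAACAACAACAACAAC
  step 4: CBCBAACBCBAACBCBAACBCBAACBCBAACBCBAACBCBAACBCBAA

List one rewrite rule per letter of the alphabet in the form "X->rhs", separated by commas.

  step 3 ⇒ step 4: AACAACAACAACAACAACAACAAC ⇒ CB·CB·AA·CB·CB·AA·CB·CB·AA·CB·CB·AA·CB·CB·AA·CB·CB·AA·CB·CB·AA·CB·CB·AA
    A ↦ CB
    C ↦ AA
  step 2 ⇒ step 3: CBCBCBCBCBCBCBCB ⇒ AA·C·AA·C·AA·C·AA·C·AA·C·AA·C·AA·C·AA·C
    B ↦ C

A->CB, B->C, C->AA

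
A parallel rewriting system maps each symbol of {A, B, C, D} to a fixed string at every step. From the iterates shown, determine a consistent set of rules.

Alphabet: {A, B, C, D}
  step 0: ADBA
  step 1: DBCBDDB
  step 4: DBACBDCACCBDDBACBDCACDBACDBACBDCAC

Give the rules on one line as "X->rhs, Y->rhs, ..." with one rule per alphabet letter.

  step 0 ⇒ step 1: ADBA ⇒ DB·C·BD·DB
    A ↦ DB
    B ↦ BD
    D ↦ C
    C ↦ AC  (constrained at step 1)

A->DB, B->BD, C->AC, D->C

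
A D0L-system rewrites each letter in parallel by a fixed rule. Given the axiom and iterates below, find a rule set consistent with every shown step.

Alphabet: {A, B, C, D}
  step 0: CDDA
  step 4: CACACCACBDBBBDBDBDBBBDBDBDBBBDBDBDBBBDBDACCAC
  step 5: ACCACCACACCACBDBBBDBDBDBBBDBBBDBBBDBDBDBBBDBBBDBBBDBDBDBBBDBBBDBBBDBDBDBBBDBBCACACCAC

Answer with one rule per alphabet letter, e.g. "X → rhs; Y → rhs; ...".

A->C, B->BD, C->AC, D->BB

  step 4 ⇒ step 5: CACACCACBDBBBDBDBDBBBDBDBDBBBDBDBDBBBDBDACCAC ⇒ AC·C·AC·C·AC·AC·C·AC·BD·BB·BD·BD·BD·BB·BD·BB·BD·BB·BD·BD·BD·BB·BD·BB·BD·BB·BD·BD·BD·BB·BD·BB·BD·BB·BD·BD·BD·BB·BD·BB·C·AC·AC·C·AC
    A ↦ C
    B ↦ BD
    C ↦ AC
    D ↦ BB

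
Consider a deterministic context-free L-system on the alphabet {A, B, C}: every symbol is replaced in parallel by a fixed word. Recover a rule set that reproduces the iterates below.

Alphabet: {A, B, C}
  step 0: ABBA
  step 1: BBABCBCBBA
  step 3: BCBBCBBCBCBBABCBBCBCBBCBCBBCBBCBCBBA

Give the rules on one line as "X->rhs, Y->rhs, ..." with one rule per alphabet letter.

A->BBA, B->BC, C->B

  step 0 ⇒ step 1: ABBA ⇒ BBA·BC·BC·BBA
    A ↦ BBA
    B ↦ BC
    C ↦ B  (constrained at step 1)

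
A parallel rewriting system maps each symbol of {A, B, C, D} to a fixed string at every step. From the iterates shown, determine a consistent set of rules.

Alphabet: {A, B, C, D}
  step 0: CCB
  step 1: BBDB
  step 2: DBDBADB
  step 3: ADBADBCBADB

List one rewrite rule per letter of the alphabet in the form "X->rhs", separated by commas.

  step 2 ⇒ step 3: DBDBADB ⇒ A·DB·A·DB·CB·A·DB
    A ↦ CB
    B ↦ DB
    D ↦ A
  step 0 ⇒ step 1: CCB ⇒ B·B·DB
    C ↦ B

A->CB, B->DB, C->B, D->A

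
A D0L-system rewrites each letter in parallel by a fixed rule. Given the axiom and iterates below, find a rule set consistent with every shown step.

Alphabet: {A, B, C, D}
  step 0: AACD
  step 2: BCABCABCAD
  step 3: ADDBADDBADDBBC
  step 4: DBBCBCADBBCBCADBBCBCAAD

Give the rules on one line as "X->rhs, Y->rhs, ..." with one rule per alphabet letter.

  step 3 ⇒ step 4: ADDBADDBADDBBC ⇒ DB·BC·BC·A·DB·BC·BC·A·DB·BC·BC·A·A·D
    A ↦ DB
    B ↦ A
    C ↦ D
    D ↦ BC

A->DB, B->A, C->D, D->BC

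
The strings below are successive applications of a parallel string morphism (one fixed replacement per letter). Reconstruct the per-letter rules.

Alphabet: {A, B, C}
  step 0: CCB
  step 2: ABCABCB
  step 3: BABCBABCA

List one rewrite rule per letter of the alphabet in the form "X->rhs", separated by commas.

  step 2 ⇒ step 3: ABCABCB ⇒ B·A·BC·B·A·BC·A
    A ↦ B
    B ↦ A
    C ↦ BC

A->B, B->A, C->BC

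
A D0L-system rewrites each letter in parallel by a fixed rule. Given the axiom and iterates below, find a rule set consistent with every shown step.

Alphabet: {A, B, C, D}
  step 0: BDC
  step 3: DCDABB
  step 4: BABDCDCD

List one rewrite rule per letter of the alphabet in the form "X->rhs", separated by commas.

  step 3 ⇒ step 4: DCDABB ⇒ B·A·B·D·CD·CD
    A ↦ D
    B ↦ CD
    C ↦ A
    D ↦ B

A->D, B->CD, C->A, D->B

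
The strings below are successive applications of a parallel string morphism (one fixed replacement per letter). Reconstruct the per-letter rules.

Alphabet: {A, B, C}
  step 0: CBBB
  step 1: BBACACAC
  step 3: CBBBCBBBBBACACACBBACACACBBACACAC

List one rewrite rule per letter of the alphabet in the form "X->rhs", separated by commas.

A->CB, B->AC, C->BB

  step 0 ⇒ step 1: CBBB ⇒ BB·AC·AC·AC
    B ↦ AC
    C ↦ BB
    A ↦ CB  (constrained at step 1)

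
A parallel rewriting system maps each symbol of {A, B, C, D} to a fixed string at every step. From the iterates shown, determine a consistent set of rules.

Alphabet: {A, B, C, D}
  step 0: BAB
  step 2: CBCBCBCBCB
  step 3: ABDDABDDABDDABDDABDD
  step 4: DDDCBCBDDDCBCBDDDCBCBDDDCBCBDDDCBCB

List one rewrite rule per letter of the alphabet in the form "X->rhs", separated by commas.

  step 3 ⇒ step 4: ABDDABDDABDDABDDABDD ⇒ D·DD·CB·CB·D·DD·CB·CB·D·DD·CB·CB·D·DD·CB·CB·D·DD·CB·CB
    A ↦ D
    B ↦ DD
    D ↦ CB
  step 2 ⇒ step 3: CBCBCBCBCB ⇒ AB·DD·AB·DD·AB·DD·AB·DD·AB·DD
    C ↦ AB

A->D, B->DD, C->AB, D->CB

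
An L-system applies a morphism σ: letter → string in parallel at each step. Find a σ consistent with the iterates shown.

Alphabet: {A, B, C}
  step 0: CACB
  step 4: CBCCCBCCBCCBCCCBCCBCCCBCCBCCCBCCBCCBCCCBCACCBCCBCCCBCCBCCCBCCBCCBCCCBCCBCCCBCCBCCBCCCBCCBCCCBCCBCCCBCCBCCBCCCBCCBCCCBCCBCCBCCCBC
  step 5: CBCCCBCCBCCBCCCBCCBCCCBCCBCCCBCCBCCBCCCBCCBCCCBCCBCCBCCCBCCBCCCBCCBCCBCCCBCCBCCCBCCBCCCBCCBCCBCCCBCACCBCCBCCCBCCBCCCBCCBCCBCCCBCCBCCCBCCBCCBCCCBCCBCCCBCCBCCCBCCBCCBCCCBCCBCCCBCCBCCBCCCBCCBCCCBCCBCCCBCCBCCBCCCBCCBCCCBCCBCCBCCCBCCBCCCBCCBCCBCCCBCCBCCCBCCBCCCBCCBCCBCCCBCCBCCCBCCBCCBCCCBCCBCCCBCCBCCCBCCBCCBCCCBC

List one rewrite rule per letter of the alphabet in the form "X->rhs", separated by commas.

A->AC, B->C, C->CBC

  step 4 ⇒ step 5: CBCCCBCCBCCBCCCBCCBCCCBCCBCCCBCCBCCBCCCBCACCBCCBCCCBCCBCCCBCCBCCBCCCBCCBCCCBCCBCCBCCCBCCBCCCBCCBCCCBCCBCCBCCCBCCBCCCBCCBCCBCCCBC ⇒ CBC·C·CBC·CBC·CBC·C·CBC·CBC·C·CBC·CBC·C·CBC·CBC·CBC·C·CBC·CBC·C·CBC·CBC·CBC·C·CBC·CBC·C·CBC·CBC·CBC·C·CBC·CBC·C·CBC·CBC·C·CBC·CBC·CBC·C·CBC·AC·CBC·CBC·C·CBC·CBC·C·CBC·CBC·CBC·C·CBC·CBC·C·CBC·CBC·CBC·C·CBC·CBC·C·CBC·CBC·C·CBC·CBC·CBC·C·CBC·CBC·C·CBC·CBC·CBC·C·CBC·CBC·C·CBC·CBC·C·CBC·CBC·CBC·C·CBC·CBC·C·CBC·CBC·CBC·C·CBC·CBC·C·CBC·CBC·CBC·C·CBC·CBC·C·CBC·CBC·C·CBC·CBC·CBC·C·CBC·CBC·C·CBC·CBC·CBC·C·CBC·CBC·C·CBC·CBC·C·CBC·CBC·CBC·C·CBC
    A ↦ AC
    B ↦ C
    C ↦ CBC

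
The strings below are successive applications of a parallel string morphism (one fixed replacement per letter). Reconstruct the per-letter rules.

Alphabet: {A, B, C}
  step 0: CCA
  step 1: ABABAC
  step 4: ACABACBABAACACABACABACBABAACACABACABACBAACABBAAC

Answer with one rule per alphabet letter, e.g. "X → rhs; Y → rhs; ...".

  step 0 ⇒ step 1: CCA ⇒ AB·AB·AC
    A ↦ AC
    C ↦ AB
    B ↦ BA  (constrained at step 1)

A->AC, B->BA, C->AB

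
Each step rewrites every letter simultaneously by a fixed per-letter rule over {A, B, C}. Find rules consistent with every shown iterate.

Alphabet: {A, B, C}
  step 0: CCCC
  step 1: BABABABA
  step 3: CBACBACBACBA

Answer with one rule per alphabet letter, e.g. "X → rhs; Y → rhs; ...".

A->C, B->A, C->BA

  step 0 ⇒ step 1: CCCC ⇒ BA·BA·BA·BA
    C ↦ BA
    A ↦ C  (constrained at step 1)
    B ↦ A  (constrained at step 1)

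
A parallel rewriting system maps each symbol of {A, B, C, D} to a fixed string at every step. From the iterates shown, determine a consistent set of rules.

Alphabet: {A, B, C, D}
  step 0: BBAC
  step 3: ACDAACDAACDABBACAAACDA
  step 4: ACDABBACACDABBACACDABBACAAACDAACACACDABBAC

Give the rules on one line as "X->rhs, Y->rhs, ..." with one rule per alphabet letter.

  step 3 ⇒ step 4: ACDAACDAACDABBACAAACDA ⇒ AC·DA·BB·AC·AC·DA·BB·AC·AC·DA·BB·AC·A·A·AC·DA·AC·AC·AC·DA·BB·AC
    A ↦ AC
    B ↦ A
    C ↦ DA
    D ↦ BB

A->AC, B->A, C->DA, D->BB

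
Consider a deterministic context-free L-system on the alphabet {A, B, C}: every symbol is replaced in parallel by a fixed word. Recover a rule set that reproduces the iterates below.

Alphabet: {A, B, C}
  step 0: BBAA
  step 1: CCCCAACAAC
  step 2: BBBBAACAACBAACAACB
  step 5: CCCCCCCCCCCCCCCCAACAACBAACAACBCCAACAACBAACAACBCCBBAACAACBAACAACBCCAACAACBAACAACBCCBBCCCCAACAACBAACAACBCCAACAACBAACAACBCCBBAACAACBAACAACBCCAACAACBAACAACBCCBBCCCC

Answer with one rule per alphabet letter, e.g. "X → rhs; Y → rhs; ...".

  step 1 ⇒ step 2: CCCCAACAAC ⇒ B·B·B·B·AAC·AAC·B·AAC·AAC·B
    A ↦ AAC
    C ↦ B
  step 0 ⇒ step 1: BBAA ⇒ CC·CC·AAC·AAC
    B ↦ CC

A->AAC, B->CC, C->B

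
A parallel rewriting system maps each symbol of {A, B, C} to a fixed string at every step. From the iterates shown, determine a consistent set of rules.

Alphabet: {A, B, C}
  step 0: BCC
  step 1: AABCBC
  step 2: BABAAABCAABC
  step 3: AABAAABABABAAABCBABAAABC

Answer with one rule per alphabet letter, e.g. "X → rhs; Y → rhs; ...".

A->BA, B->AA, C->BC

  step 2 ⇒ step 3: BABAAABCAABC ⇒ AA·BA·AA·BA·BA·BA·AA·BC·BA·BA·AA·BC
    A ↦ BA
    B ↦ AA
    C ↦ BC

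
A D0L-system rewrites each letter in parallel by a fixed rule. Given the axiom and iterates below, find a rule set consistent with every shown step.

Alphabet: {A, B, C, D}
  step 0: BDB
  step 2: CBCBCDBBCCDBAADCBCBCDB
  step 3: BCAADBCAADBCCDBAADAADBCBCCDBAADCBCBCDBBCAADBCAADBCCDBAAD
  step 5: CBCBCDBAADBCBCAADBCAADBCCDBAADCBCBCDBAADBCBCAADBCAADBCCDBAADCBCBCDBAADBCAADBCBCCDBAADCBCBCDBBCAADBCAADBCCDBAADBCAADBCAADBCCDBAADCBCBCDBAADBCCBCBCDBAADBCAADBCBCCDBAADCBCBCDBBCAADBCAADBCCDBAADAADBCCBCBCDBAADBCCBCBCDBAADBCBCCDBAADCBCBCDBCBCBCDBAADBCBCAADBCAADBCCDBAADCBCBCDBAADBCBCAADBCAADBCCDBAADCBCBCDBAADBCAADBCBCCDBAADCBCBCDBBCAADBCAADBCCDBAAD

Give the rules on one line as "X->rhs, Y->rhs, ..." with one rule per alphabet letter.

  step 2 ⇒ step 3: CBCBCDBBCCDBAADCBCBCDB ⇒ BC·AAD·BC·AAD·BC·CDB·AAD·AAD·BC·BC·CDB·AAD·CB·CB·CDB·BC·AAD·BC·AAD·BC·CDB·AAD
    A ↦ CB
    B ↦ AAD
    C ↦ BC
    D ↦ CDB

A->CB, B->AAD, C->BC, D->CDB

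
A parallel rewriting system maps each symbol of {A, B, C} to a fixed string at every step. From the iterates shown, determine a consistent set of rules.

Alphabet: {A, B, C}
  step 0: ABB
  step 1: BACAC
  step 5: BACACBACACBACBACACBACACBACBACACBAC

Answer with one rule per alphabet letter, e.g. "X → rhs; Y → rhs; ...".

  step 0 ⇒ step 1: ABB ⇒ B·AC·AC
    A ↦ B
    B ↦ AC
    C ↦ AC  (constrained at step 1)

A->B, B->AC, C->AC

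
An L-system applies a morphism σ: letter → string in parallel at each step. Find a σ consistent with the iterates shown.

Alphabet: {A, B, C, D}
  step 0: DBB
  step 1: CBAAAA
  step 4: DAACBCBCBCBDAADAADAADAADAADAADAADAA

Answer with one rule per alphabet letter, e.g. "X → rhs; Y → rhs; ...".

  step 0 ⇒ step 1: DBB ⇒ CB·AA·AA
    B ↦ AA
    D ↦ CB
    A ↦ DD  (constrained at step 1)
    C ↦ D  (constrained at step 1)

A->DD, B->AA, C->D, D->CB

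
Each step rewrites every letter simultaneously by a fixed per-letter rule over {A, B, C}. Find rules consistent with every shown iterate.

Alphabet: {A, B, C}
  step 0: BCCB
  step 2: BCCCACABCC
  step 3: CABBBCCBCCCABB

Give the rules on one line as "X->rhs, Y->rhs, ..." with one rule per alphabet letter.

A->CC, B->CA, C->B

  step 2 ⇒ step 3: BCCCACABCC ⇒ CA·B·B·B·CC·B·CC·CA·B·B
    A ↦ CC
    B ↦ CA
    C ↦ B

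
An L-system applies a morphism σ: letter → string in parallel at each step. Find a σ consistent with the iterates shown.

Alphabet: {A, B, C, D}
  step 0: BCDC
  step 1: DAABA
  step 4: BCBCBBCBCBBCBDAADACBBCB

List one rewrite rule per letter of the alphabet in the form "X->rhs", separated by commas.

  step 0 ⇒ step 1: BCDC ⇒ DA·A·B·A
    B ↦ DA
    C ↦ A
    D ↦ B
    A ↦ CB  (constrained at step 1)

A->CB, B->DA, C->A, D->B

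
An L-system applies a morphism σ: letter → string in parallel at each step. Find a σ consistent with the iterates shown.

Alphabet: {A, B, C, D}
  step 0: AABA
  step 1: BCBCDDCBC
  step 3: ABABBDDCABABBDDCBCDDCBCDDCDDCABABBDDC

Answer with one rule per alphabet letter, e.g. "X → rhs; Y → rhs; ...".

  step 0 ⇒ step 1: AABA ⇒ BC·BC·DDC·BC
    A ↦ BC
    B ↦ DDC
    C ↦ B  (constrained at step 1)
    D ↦ AB  (constrained at step 1)

A->BC, B->DDC, C->B, D->AB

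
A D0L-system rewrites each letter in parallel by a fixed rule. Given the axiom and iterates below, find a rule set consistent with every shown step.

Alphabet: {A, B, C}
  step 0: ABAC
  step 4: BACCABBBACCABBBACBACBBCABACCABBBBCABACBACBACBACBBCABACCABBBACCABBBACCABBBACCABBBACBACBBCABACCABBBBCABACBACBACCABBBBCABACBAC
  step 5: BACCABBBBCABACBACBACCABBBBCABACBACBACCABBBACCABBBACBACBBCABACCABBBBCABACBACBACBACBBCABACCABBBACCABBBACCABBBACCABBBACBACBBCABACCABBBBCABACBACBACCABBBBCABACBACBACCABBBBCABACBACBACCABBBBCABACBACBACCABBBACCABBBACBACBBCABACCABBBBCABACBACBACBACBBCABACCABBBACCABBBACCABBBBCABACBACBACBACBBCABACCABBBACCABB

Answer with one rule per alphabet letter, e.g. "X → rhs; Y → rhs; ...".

  step 4 ⇒ step 5: BACCABBBACCABBBACBACBBCABACCABBBBCABACBACBACBACBBCABACCABBBACCABBBACCABBBACCABBBACBACBBCABACCABBBBCABACBACBACCABBBBCABACBAC ⇒ BAC·CA·BB·BB·CA·BAC·BAC·BAC·CA·BB·BB·CA·BAC·BAC·BAC·CA·BB·BAC·CA·BB·BAC·BAC·BB·CA·BAC·CA·BB·BB·CA·BAC·BAC·BAC·BAC·BB·CA·BAC·CA·BB·BAC·CA·BB·BAC·CA·BB·BAC·CA·BB·BAC·BAC·BB·CA·BAC·CA·BB·BB·CA·BAC·BAC·BAC·CA·BB·BB·CA·BAC·BAC·BAC·CA·BB·BB·CA·BAC·BAC·BAC·CA·BB·BB·CA·BAC·BAC·BAC·CA·BB·BAC·CA·BB·BAC·BAC·BB·CA·BAC·CA·BB·BB·CA·BAC·BAC·BAC·BAC·BB·CA·BAC·CA·BB·BAC·CA·BB·BAC·CA·BB·BB·CA·BAC·BAC·BAC·BAC·BB·CA·BAC·CA·BB·BAC·CA·BB
    A ↦ CA
    B ↦ BAC
    C ↦ BB

A->CA, B->BAC, C->BB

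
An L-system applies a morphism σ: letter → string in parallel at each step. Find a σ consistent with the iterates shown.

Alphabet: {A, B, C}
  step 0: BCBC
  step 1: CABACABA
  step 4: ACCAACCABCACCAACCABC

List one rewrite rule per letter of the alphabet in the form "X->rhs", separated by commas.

A->C, B->CAB, C->A

  step 0 ⇒ step 1: BCBC ⇒ CAB·A·CAB·A
    B ↦ CAB
    C ↦ A
    A ↦ C  (constrained at step 1)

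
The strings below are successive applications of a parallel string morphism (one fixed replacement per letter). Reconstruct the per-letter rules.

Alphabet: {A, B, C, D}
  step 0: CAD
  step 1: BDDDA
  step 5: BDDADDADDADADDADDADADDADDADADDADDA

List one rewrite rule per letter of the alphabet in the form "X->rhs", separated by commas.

A->D, B->C, C->BD, D->DA

  step 0 ⇒ step 1: CAD ⇒ BD·D·DA
    A ↦ D
    C ↦ BD
    D ↦ DA
    B ↦ C  (constrained at step 1)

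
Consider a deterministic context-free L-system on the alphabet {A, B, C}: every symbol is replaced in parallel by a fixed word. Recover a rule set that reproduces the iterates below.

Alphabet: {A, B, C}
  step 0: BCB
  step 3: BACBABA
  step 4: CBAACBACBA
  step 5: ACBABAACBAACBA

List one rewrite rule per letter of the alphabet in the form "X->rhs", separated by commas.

A->BA, B->C, C->A

  step 4 ⇒ step 5: CBAACBACBA ⇒ A·C·BA·BA·A·C·BA·A·C·BA
    A ↦ BA
    B ↦ C
    C ↦ A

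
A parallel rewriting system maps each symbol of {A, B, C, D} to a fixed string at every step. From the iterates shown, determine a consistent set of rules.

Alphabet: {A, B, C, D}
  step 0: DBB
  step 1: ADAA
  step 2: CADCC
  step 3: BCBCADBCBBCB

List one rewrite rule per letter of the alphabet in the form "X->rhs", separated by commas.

A->C, B->A, C->BCB, D->AD

  step 2 ⇒ step 3: CADCC ⇒ BCB·C·AD·BCB·BCB
    A ↦ C
    C ↦ BCB
    D ↦ AD
  step 0 ⇒ step 1: DBB ⇒ AD·A·A
    B ↦ A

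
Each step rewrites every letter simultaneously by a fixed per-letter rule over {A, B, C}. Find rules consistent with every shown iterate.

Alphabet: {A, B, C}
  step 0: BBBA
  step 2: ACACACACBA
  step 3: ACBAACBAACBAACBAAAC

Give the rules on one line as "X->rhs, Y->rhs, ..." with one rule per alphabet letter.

  step 2 ⇒ step 3: ACACACACBA ⇒ AC·BA·AC·BA·AC·BA·AC·BA·A·AC
    A ↦ AC
    B ↦ A
    C ↦ BA

A->AC, B->A, C->BA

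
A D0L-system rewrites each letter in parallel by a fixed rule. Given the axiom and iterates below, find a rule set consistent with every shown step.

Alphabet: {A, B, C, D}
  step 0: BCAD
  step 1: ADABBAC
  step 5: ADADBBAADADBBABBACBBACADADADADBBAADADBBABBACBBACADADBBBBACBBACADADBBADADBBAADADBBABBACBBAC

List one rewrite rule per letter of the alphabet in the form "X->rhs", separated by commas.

  step 0 ⇒ step 1: BCAD ⇒ AD·A·BB·AC
    A ↦ BB
    B ↦ AD
    C ↦ A
    D ↦ AC

A->BB, B->AD, C->A, D->AC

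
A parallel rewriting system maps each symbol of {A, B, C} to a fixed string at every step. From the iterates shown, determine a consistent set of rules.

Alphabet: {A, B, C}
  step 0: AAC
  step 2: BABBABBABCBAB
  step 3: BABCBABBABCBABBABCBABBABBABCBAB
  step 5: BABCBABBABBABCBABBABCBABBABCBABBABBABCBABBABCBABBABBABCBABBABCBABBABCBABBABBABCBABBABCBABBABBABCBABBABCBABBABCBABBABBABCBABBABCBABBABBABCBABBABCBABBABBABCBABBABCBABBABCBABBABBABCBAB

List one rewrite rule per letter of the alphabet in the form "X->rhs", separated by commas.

A->C, B->BAB, C->BAB

  step 2 ⇒ step 3: BABBABBABCBAB ⇒ BAB·C·BAB·BAB·C·BAB·BAB·C·BAB·BAB·BAB·C·BAB
    A ↦ C
    B ↦ BAB
    C ↦ BAB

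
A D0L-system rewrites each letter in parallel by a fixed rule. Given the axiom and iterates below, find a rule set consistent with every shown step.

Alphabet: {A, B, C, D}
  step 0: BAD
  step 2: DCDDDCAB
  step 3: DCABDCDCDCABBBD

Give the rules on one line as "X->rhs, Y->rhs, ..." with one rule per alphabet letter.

  step 2 ⇒ step 3: DCDDDCAB ⇒ DC·AB·DC·DC·DC·AB·BB·D
    A ↦ BB
    B ↦ D
    C ↦ AB
    D ↦ DC

A->BB, B->D, C->AB, D->DC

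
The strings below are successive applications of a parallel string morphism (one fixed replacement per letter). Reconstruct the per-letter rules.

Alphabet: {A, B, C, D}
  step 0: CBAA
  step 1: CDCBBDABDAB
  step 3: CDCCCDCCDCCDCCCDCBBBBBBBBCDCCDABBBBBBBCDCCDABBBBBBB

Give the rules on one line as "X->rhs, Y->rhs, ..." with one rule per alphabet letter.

A->DAB, B->BB, C->CDC, D->C

  step 0 ⇒ step 1: CBAA ⇒ CDC·BB·DAB·DAB
    A ↦ DAB
    B ↦ BB
    C ↦ CDC
    D ↦ C  (constrained at step 1)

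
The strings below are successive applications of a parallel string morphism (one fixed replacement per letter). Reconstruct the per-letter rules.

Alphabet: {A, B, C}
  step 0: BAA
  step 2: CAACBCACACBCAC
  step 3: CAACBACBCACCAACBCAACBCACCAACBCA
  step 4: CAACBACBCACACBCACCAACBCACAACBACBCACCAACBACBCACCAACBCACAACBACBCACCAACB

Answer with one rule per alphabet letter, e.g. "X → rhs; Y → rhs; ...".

  step 3 ⇒ step 4: CAACBACBCACCAACBCAACBCACCAACBCA ⇒ CA·ACB·ACB·CA·C·ACB·CA·C·CA·ACB·CA·CA·ACB·ACB·CA·C·CA·ACB·ACB·CA·C·CA·ACB·CA·CA·ACB·ACB·CA·C·CA·ACB
    A ↦ ACB
    B ↦ C
    C ↦ CA

A->ACB, B->C, C->CA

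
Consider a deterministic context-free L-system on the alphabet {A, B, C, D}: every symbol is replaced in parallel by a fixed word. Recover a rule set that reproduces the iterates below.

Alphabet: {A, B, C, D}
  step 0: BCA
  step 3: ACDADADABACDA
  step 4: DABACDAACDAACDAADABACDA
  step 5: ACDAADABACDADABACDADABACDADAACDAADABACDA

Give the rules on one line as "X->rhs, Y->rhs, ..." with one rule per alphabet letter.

  step 4 ⇒ step 5: DABACDAACDAACDAADABACDA ⇒ AC·DA·A·DA·B·AC·DA·DA·B·AC·DA·DA·B·AC·DA·DA·AC·DA·A·DA·B·AC·DA
    A ↦ DA
    B ↦ A
    C ↦ B
    D ↦ AC

A->DA, B->A, C->B, D->AC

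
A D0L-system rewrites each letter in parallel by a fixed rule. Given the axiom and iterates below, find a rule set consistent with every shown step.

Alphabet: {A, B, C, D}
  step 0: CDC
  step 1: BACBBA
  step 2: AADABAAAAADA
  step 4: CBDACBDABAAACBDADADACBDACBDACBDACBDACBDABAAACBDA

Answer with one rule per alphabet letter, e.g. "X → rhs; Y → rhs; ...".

A->DA, B->AA, C->BA, D->CB

  step 1 ⇒ step 2: BACBBA ⇒ AA·DA·BA·AA·AA·DA
    A ↦ DA
    B ↦ AA
    C ↦ BA
  step 0 ⇒ step 1: CDC ⇒ BA·CB·BA
    D ↦ CB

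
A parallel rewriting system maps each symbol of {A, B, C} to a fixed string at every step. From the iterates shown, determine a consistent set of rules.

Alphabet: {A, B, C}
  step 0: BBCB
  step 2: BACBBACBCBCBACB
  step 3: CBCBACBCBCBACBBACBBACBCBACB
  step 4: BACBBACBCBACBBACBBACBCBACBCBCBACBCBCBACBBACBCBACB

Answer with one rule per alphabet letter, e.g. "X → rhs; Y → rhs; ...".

A->C, B->CB, C->BA

  step 3 ⇒ step 4: CBCBACBCBCBACBBACBBACBCBACB ⇒ BA·CB·BA·CB·C·BA·CB·BA·CB·BA·CB·C·BA·CB·CB·C·BA·CB·CB·C·BA·CB·BA·CB·C·BA·CB
    A ↦ C
    B ↦ CB
    C ↦ BA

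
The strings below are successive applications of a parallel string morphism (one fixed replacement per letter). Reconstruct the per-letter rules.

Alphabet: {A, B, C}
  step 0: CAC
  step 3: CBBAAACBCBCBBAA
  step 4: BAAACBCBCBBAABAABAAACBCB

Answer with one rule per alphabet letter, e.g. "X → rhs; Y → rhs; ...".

A->CB, B->A, C->BA

  step 3 ⇒ step 4: CBBAAACBCBCBBAA ⇒ BA·A·A·CB·CB·CB·BA·A·BA·A·BA·A·A·CB·CB
    A ↦ CB
    B ↦ A
    C ↦ BA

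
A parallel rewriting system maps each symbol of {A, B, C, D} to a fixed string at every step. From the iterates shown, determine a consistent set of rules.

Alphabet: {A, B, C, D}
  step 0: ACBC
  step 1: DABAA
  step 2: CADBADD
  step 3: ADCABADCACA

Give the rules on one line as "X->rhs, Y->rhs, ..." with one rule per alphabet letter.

  step 2 ⇒ step 3: CADBADD ⇒ A·D·CA·BA·D·CA·CA
    A ↦ D
    B ↦ BA
    C ↦ A
    D ↦ CA

A->D, B->BA, C->A, D->CA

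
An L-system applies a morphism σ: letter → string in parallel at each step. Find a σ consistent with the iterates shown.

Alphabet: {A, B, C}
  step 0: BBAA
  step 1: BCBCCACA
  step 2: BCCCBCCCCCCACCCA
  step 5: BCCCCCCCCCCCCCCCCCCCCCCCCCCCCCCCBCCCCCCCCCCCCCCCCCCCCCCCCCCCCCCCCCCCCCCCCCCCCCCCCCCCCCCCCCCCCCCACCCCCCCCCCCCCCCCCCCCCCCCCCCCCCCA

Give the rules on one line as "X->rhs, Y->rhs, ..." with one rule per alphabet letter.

  step 1 ⇒ step 2: BCBCCACA ⇒ BC·CC·BC·CC·CC·CA·CC·CA
    A ↦ CA
    B ↦ BC
    C ↦ CC

A->CA, B->BC, C->CC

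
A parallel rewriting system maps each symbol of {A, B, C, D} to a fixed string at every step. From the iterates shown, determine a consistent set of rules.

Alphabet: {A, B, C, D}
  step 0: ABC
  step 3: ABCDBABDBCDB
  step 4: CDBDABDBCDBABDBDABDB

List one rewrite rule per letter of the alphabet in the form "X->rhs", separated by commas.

  step 3 ⇒ step 4: ABCDBABDBCDB ⇒ C·DB·D·AB·DB·C·DB·AB·DB·D·AB·DB
    A ↦ C
    B ↦ DB
    C ↦ D
    D ↦ AB

A->C, B->DB, C->D, D->AB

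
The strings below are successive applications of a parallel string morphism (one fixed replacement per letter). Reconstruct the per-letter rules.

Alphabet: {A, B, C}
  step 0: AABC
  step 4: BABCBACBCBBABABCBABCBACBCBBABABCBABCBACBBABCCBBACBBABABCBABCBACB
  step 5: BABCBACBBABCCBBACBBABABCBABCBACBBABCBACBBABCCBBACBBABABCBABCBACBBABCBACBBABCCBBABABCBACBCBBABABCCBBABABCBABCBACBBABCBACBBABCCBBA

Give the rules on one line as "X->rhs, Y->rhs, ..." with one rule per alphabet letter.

A->BC, B->BA, C->CB

  step 4 ⇒ step 5: BABCBACBCBBABABCBABCBACBCBBABABCBABCBACBBABCCBBACBBABABCBABCBACB ⇒ BA·BC·BA·CB·BA·BC·CB·BA·CB·BA·BA·BC·BA·BC·BA·CB·BA·BC·BA·CB·BA·BC·CB·BA·CB·BA·BA·BC·BA·BC·BA·CB·BA·BC·BA·CB·BA·BC·CB·BA·BA·BC·BA·CB·CB·BA·BA·BC·CB·BA·BA·BC·BA·BC·BA·CB·BA·BC·BA·CB·BA·BC·CB·BA
    A ↦ BC
    B ↦ BA
    C ↦ CB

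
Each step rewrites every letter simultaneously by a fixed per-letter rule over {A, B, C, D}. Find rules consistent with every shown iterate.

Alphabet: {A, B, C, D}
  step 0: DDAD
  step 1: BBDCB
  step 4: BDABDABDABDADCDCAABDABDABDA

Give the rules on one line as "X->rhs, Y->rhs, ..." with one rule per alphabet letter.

  step 0 ⇒ step 1: DDAD ⇒ B·B·DC·B
    A ↦ DC
    D ↦ B
    B ↦ AA  (constrained at step 1)
    C ↦ DA  (constrained at step 1)

A->DC, B->AA, C->DA, D->B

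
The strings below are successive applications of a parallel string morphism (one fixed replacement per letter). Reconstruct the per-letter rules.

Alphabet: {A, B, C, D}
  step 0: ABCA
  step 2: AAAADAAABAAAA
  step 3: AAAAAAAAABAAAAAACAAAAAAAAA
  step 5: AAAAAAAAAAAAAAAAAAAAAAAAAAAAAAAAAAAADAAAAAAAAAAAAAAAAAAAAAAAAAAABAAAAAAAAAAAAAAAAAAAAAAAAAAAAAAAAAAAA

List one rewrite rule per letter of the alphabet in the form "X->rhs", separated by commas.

  step 2 ⇒ step 3: AAAADAAABAAAA ⇒ AA·AA·AA·AA·AB·AA·AA·AA·CA·AA·AA·AA·AA
    A ↦ AA
    B ↦ CA
    D ↦ AB
    C ↦ D  (constrained at step 0)

A->AA, B->CA, C->D, D->AB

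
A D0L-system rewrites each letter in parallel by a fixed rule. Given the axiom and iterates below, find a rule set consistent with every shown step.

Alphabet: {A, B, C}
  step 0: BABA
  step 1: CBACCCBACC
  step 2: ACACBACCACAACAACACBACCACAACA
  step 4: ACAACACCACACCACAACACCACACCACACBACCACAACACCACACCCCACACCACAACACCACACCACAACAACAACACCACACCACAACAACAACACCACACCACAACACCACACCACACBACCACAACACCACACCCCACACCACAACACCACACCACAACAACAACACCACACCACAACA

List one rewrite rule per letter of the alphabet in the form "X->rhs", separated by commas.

  step 1 ⇒ step 2: CBACCCBACC ⇒ ACA·CBA·CC·ACA·ACA·ACA·CBA·CC·ACA·ACA
    A ↦ CC
    B ↦ CBA
    C ↦ ACA

A->CC, B->CBA, C->ACA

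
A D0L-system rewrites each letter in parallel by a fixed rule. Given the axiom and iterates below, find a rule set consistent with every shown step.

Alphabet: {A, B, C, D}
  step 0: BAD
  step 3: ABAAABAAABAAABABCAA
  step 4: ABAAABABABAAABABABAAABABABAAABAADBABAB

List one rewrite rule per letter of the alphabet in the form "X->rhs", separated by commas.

  step 3 ⇒ step 4: ABAAABAAABAAABABCAA ⇒ AB·AA·AB·AB·AB·AA·AB·AB·AB·AA·AB·AB·AB·AA·AB·AA·DB·AB·AB
    A ↦ AB
    B ↦ AA
    C ↦ DB
    D ↦ C  (constrained at step 0)

A->AB, B->AA, C->DB, D->C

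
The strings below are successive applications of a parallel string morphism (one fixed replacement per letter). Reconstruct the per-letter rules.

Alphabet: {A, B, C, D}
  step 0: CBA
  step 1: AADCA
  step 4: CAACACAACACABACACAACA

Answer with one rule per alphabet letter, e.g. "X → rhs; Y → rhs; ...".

  step 0 ⇒ step 1: CBA ⇒ A·AD·CA
    A ↦ CA
    B ↦ AD
    C ↦ A
    D ↦ B  (constrained at step 1)

A->CA, B->AD, C->A, D->B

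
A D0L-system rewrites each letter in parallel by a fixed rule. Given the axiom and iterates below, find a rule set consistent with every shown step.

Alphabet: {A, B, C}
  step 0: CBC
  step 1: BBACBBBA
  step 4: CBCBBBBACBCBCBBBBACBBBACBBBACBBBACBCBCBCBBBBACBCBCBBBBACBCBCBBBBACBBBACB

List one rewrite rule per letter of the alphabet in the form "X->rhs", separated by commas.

  step 0 ⇒ step 1: CBC ⇒ BBA·CB·BBA
    B ↦ CB
    C ↦ BBA
    A ↦ B  (constrained at step 1)

A->B, B->CB, C->BBA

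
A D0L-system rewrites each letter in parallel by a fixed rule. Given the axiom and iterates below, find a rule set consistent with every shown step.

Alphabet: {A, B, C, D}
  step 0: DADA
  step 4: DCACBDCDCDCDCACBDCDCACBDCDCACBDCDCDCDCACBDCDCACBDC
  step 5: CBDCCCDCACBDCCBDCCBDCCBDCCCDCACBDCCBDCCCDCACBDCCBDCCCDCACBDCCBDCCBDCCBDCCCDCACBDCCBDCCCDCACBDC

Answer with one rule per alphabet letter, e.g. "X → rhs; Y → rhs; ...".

  step 4 ⇒ step 5: DCACBDCDCDCDCACBDCDCACBDCDCACBDCDCDCDCACBDCDCACBDC ⇒ CB·DC·CC·DC·A·CB·DC·CB·DC·CB·DC·CB·DC·CC·DC·A·CB·DC·CB·DC·CC·DC·A·CB·DC·CB·DC·CC·DC·A·CB·DC·CB·DC·CB·DC·CB·DC·CC·DC·A·CB·DC·CB·DC·CC·DC·A·CB·DC
    A ↦ CC
    B ↦ A
    C ↦ DC
    D ↦ CB

A->CC, B->A, C->DC, D->CB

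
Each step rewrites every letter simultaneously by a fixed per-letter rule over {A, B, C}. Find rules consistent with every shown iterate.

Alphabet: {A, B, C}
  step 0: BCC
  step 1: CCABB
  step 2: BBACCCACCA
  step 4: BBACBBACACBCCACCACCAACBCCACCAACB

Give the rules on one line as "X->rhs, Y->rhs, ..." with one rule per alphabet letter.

  step 1 ⇒ step 2: CCABB ⇒ B·B·AC·CCA·CCA
    A ↦ AC
    B ↦ CCA
    C ↦ B

A->AC, B->CCA, C->B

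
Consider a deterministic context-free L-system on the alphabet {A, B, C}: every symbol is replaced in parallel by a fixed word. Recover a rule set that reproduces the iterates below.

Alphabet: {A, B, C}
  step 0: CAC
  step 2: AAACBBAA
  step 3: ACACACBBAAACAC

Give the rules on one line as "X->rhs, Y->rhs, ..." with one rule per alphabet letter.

A->AC, B->A, C->BB

  step 2 ⇒ step 3: AAACBBAA ⇒ AC·AC·AC·BB·A·A·AC·AC
    A ↦ AC
    B ↦ A
    C ↦ BB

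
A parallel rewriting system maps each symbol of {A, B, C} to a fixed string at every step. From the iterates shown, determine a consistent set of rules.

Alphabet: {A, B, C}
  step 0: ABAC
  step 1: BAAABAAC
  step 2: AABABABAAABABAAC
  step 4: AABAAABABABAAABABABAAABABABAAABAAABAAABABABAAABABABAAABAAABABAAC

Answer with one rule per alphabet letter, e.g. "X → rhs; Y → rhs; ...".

  step 1 ⇒ step 2: BAAABAAC ⇒ AA·BA·BA·BA·AA·BA·BA·AC
    A ↦ BA
    B ↦ AA
    C ↦ AC

A->BA, B->AA, C->AC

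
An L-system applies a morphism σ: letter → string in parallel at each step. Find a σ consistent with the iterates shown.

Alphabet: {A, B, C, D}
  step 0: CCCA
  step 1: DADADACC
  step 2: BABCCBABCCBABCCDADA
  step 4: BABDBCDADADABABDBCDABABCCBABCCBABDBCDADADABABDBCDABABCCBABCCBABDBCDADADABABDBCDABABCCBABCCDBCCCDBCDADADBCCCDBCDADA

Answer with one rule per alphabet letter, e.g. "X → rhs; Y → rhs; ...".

A->CC, B->DBC, C->DA, D->BAB

  step 1 ⇒ step 2: DADADACC ⇒ BAB·CC·BAB·CC·BAB·CC·DA·DA
    A ↦ CC
    C ↦ DA
    D ↦ BAB
    B ↦ DBC  (constrained at step 2)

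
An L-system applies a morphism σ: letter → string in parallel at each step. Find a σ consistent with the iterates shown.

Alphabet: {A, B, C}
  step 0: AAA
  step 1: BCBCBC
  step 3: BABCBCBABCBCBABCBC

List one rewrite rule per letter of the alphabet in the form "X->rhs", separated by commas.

  step 0 ⇒ step 1: AAA ⇒ BC·BC·BC
    A ↦ BC
    B ↦ BA  (constrained at step 1)
    C ↦ A  (constrained at step 1)

A->BC, B->BA, C->A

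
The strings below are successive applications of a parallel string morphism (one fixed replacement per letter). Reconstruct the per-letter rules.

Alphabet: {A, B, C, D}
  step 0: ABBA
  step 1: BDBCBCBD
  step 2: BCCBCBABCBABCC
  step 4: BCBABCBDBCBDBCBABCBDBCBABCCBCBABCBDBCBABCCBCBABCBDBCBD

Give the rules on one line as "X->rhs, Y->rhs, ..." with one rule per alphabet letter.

A->BD, B->BC, C->BA, D->C

  step 1 ⇒ step 2: BDBCBCBD ⇒ BC·C·BC·BA·BC·BA·BC·C
    B ↦ BC
    C ↦ BA
    D ↦ C
  step 0 ⇒ step 1: ABBA ⇒ BD·BC·BC·BD
    A ↦ BD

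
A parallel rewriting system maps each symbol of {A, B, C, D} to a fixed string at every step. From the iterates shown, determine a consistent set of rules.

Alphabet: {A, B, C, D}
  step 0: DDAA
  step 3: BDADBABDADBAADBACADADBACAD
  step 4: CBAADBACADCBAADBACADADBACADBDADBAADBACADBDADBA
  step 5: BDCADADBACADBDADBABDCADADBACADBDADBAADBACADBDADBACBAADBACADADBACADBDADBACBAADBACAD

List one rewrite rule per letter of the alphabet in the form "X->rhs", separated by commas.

A->AD, B->C, C->BD, D->BA

  step 4 ⇒ step 5: CBAADBACADCBAADBACADADBACADBDADBAADBACADBDADBA ⇒ BD·C·AD·AD·BA·C·AD·BD·AD·BA·BD·C·AD·AD·BA·C·AD·BD·AD·BA·AD·BA·C·AD·BD·AD·BA·C·BA·AD·BA·C·AD·AD·BA·C·AD·BD·AD·BA·C·BA·AD·BA·C·AD
    A ↦ AD
    B ↦ C
    C ↦ BD
    D ↦ BA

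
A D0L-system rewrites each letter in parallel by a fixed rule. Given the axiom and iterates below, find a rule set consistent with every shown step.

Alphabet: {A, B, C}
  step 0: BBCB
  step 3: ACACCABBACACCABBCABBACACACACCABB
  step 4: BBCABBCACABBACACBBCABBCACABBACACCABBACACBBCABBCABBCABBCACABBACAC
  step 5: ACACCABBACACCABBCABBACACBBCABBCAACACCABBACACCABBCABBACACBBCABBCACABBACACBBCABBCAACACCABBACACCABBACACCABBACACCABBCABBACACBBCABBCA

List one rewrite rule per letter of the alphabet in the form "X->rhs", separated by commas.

  step 4 ⇒ step 5: BBCABBCACABBACACBBCABBCACABBACACCABBACACBBCABBCABBCABBCACABBACAC ⇒ AC·AC·CA·BB·AC·AC·CA·BB·CA·BB·AC·AC·BB·CA·BB·CA·AC·AC·CA·BB·AC·AC·CA·BB·CA·BB·AC·AC·BB·CA·BB·CA·CA·BB·AC·AC·BB·CA·BB·CA·AC·AC·CA·BB·AC·AC·CA·BB·AC·AC·CA·BB·AC·AC·CA·BB·CA·BB·AC·AC·BB·CA·BB·CA
    A ↦ BB
    B ↦ AC
    C ↦ CA

A->BB, B->AC, C->CA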